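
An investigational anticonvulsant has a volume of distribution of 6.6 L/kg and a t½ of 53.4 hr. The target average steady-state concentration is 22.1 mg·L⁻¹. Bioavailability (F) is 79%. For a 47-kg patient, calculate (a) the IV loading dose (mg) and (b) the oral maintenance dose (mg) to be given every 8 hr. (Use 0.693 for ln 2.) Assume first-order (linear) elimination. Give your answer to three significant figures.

(a) 6860 mg; (b) 901 mg

Total Vd = 6.6 × 47 = 310.2 L
LD = Vd × C = 310.2 × 22.1 = 6855 mg
CL = 0.693 × Vd / t½ = 0.693 × 310.2 / 53.4 = 4.026 L/h
D = CL × Css × τ / F = 4.026 × 22.1 × 8 / 0.79 = 901.0 mg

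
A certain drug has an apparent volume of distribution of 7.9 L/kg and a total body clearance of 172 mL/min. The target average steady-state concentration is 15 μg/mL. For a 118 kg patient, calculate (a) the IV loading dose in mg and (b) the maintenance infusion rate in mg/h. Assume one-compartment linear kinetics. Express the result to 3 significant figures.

(a) 14000 mg; (b) 155 mg/h

Vd(total) = 118 kg × 7.9 L/kg = 932.2 L
LD = Vd · C_target = 932.2 × 15 = 13980 mg
Convert clearance: 172 mL/min × 60 min/h ÷ 1000 mL/L = 10.32 L/h
Infusion rate = 10.32 L/h × 15 mg/L = 154.8 mg/h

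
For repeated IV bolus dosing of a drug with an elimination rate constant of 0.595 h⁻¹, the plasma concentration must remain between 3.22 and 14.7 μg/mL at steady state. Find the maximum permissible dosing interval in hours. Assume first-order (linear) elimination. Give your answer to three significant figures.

2.55 h

Between IV bolus doses, concentration decays as C = C₀·e^(−kτ), so C_peak/C_trough = e^(kτ).
τ_max = ln(C_peak/C_trough) / k = ln(14.7/3.22) / 0.5950 = 1.518 / 0.5950 = 2.551 h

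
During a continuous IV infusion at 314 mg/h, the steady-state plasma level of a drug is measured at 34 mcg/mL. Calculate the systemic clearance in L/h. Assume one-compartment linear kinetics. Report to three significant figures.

At steady state, infusion rate = CL × Css, so CL = rate / Css.
CL = 314 / 34 = 9.235 L/h

9.24 L/h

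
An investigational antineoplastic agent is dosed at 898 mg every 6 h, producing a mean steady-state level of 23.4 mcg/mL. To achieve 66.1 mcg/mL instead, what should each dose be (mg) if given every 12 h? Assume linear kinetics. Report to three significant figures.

5070 mg

For first-order elimination, Css ∝ F·D/(CL·τ); F and CL are unchanged, so Css ∝ D/τ.
D₂ = D₁ × (Css,target / Css,current) × (τ₂/τ₁) = 898 × (66.1/23.4) × (12/6) = 5073 mg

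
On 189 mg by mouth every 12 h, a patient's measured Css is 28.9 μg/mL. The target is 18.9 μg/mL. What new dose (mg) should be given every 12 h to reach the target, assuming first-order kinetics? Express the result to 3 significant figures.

124 mg

For first-order elimination, Css ∝ F·D/(CL·τ); F and CL are unchanged, so Css ∝ D/τ.
D₂ = D₁ × (Css,target / Css,current) = 189 × 18.9/28.9 = 123.6 mg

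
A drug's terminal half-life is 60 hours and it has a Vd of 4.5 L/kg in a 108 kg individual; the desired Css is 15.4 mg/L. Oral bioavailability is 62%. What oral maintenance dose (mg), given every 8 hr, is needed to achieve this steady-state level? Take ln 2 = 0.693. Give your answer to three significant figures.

Total Vd = 4.5 × 108 = 486.0 L
CL = ln 2 · Vd / t½ = 0.693 × 486.0 / 60 = 5.613 L/h
D = CL × Css × τ / F = 5.613 × 15.4 × 8 / 0.62 = 1115 mg

1120 mg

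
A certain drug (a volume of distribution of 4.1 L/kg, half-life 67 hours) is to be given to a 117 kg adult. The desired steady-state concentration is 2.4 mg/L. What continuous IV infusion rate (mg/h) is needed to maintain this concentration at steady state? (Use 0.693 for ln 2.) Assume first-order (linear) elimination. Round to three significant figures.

Vd = 4.1 L/kg × 117 kg = 479.7 L
k = 0.693/67 = 0.01034 h⁻¹, so CL = k·Vd = 0.01034 × 479.7 = 4.960 L/h
Infusion rate = CL × Css = 4.960 × 2.4 = 11.90 mg/h

11.9 mg/h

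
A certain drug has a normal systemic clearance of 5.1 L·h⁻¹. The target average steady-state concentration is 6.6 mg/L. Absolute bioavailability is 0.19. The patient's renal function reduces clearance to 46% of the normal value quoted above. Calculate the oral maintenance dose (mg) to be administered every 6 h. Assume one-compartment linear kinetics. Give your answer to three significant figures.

489 mg

Patient clearance = 0.46 × 5.100 = 2.346 L/h
D = CL × Css × τ / F = 2.346 × 6.6 × 6 / 0.19 = 489.0 mg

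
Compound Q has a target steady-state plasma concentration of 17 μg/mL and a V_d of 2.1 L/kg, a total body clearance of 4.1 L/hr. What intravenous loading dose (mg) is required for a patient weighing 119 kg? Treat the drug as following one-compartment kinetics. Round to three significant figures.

Vd = 2.1 L/kg × 119 kg = 249.9 L
Loading dose depends on Vd (not clearance): it fills the distribution volume.
LD = Vd × C = 249.9 × 17.00 = 4248 mg

4250 mg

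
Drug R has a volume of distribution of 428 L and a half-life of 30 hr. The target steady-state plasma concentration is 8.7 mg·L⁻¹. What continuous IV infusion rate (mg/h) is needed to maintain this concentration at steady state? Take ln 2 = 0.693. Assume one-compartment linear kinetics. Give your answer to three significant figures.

k = 0.693/30 = 0.02310 h⁻¹, so CL = k·Vd = 0.02310 × 428.0 = 9.887 L/h
Infusion rate = CL × Css = 9.887 × 8.7 = 86.02 mg/h

86.0 mg/h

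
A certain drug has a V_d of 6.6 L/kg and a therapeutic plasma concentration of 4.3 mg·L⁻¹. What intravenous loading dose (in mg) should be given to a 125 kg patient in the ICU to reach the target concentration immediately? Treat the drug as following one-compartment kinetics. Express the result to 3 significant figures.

Vd = 6.6 L/kg × 125 kg = 825.0 L
LD = Vd × C = 825.0 × 4.300 = 3548 mg

3550 mg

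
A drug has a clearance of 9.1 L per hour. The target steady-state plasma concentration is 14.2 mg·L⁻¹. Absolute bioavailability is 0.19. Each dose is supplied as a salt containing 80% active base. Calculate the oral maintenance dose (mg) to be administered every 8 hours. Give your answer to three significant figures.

6800 mg

At steady state, dose per interval replaces the amount cleared in that interval: F·S·D/τ = CL·Css.
D = CL × Css × τ / F / S = 9.100 × 14.2 × 8 / 0.19 / 0.8 = 6801 mg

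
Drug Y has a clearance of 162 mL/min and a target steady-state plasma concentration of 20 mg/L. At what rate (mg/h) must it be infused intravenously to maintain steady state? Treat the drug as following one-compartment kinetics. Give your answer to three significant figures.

194 mg/h

CL = 162 mL/min × 60/1000 = 9.720 L/h
R₀ = 9.720 × 20 = 194.4 mg/h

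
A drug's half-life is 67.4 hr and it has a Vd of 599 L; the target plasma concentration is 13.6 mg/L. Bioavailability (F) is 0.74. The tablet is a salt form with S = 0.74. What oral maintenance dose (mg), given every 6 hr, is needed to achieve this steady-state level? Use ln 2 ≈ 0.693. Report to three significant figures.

k = 0.693/67.4 = 0.01028 h⁻¹, so CL = k·Vd = 0.01028 × 599.0 = 6.158 L/h
D = CL × Css × τ / F / S = 6.158 × 13.6 × 6 / 0.74 / 0.74 = 917.6 mg

918 mg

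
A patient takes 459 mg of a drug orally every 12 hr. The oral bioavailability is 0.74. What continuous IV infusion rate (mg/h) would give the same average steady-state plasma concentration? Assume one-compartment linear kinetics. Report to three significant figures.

Equivalent systemic input: infusion rate = F·D/τ.
Rate = 0.74 × 459 / 12 = 28.31 mg/h

28.3 mg/h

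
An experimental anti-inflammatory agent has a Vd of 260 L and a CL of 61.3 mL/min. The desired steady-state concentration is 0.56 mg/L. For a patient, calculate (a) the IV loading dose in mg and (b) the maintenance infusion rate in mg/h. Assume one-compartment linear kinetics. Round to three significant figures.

(a) 146 mg; (b) 2.06 mg/h

LD = Vd · C_target = 260.0 × 0.56 = 145.6 mg
CL = 61.3 mL/min × 60/1000 = 3.678 L/h
Maintenance: replace elimination → rate = CL × Css = 3.678 × 0.56 = 2.060 mg/h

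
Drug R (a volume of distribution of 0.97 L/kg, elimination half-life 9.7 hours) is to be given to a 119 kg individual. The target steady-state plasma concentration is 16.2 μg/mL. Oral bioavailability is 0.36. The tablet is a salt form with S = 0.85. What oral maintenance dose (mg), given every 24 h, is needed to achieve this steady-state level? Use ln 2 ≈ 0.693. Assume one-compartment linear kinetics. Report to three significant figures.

10500 mg

Total Vd = 0.97 × 119 = 115.4 L
CL = 0.693 × Vd / t½ = 0.693 × 115.4 / 9.7 = 8.245 L/h
D = CL × Css × τ / F / S = 8.245 × 16.2 × 24 / 0.36 / 0.85 = 10480 mg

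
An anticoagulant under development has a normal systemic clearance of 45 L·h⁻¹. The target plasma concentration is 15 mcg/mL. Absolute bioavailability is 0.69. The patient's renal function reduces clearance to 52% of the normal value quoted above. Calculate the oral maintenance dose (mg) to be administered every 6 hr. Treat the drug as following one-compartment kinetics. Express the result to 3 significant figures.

Patient clearance = 0.52 × 45.00 = 23.40 L/h
D = CL × Css × τ / F = 23.40 × 15 × 6 / 0.69 = 3052 mg

3050 mg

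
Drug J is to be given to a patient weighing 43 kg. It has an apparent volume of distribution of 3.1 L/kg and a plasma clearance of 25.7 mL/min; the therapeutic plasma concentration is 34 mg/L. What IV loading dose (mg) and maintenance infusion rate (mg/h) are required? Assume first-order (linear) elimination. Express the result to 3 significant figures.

Vd(total) = 43 kg × 3.1 L/kg = 133.3 L
Loading: fill Vd to C_target → 133.3 L × 34 mg/L = 4532 mg
CL = 25.7 mL/min = 25.7 × 0.06 = 1.542 L/h
Maintenance infusion rate = CL × Css = 1.542 × 34 = 52.43 mg/h

(a) 4530 mg; (b) 52.4 mg/h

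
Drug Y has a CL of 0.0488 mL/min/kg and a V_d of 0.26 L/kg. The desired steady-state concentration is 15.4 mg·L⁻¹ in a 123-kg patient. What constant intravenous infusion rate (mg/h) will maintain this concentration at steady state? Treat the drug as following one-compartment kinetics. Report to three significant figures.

5.55 mg/h

CL = 0.0488 mL/min/kg × 123 kg = 6.002 mL/min = 6.002 × 60/1000 = 0.3601 L/h
At steady state, infusion rate equals elimination rate: rate in = CL × Css.
Infusion rate = CL · Css = 0.3601 L/h × 15.4 mg/L = 5.546 mg/h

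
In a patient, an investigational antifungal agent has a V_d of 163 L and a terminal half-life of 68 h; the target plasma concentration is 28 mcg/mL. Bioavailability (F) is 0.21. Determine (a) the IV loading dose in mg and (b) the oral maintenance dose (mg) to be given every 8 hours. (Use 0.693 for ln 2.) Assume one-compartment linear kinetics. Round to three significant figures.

LD = Vd × C = 163.0 × 28 = 4564 mg
CL = 0.693 × Vd / t½ = 0.693 × 163.0 / 68 = 1.661 L/h
D = CL × Css × τ / F = 1.661 × 28 × 8 / 0.21 = 1772 mg

(a) 4560 mg; (b) 1770 mg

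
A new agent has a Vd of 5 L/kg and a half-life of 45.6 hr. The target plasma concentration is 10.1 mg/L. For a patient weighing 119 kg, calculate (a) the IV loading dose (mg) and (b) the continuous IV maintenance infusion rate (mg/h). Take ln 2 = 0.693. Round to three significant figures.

Vd = 5 L/kg × 119 kg = 595.0 L
LD = Vd × C = 595.0 × 10.1 = 6010 mg
CL = 0.693 × Vd / t½ = 0.693 × 595.0 / 45.6 = 9.042 L/h
Infusion rate = CL × Css = 9.042 × 10.1 = 91.32 mg/h

(a) 6010 mg; (b) 91.3 mg/h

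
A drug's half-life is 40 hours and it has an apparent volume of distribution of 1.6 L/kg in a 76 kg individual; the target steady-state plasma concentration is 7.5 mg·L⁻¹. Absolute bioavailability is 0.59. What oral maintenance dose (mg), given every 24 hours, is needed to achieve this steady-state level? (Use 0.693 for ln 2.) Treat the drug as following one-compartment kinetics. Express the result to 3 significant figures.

643 mg

Vd = 1.6 L/kg × 76 kg = 121.6 L
CL = ln 2 · Vd / t½ = 0.693 × 121.6 / 40 = 2.107 L/h
D = CL × Css × τ / F = 2.107 × 7.5 × 24 / 0.59 = 642.8 mg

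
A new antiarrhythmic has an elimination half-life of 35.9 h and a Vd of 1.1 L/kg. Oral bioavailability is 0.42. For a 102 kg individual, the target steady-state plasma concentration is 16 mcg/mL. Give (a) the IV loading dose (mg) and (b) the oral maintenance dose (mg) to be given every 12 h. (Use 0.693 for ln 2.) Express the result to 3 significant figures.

(a) 1800 mg; (b) 990 mg

Total Vd = 1.1 × 102 = 112.2 L
LD = Vd × C = 112.2 × 16 = 1795 mg
CL = 0.693 × Vd / t½ = 0.693 × 112.2 / 35.9 = 2.166 L/h
D = CL × Css × τ / F = 2.166 × 16 × 12 / 0.42 = 990.2 mg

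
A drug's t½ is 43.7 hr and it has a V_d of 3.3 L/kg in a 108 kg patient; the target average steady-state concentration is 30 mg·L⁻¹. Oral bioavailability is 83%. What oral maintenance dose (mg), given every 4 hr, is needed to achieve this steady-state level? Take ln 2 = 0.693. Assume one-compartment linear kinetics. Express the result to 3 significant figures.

817 mg

Vd(total) = 108 kg × 3.3 L/kg = 356.4 L
CL = 0.693 × Vd / t½ = 0.693 × 356.4 / 43.7 = 5.652 L/h
D = CL × Css × τ / F = 5.652 × 30 × 4 / 0.83 = 817.2 mg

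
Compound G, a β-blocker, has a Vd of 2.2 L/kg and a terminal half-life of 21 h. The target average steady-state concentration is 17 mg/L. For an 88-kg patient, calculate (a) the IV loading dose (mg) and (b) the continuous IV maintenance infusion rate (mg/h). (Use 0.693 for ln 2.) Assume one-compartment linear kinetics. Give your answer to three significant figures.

(a) 3290 mg; (b) 109 mg/h

Total Vd = 2.2 × 88 = 193.6 L
LD = Vd × C = 193.6 × 17 = 3291 mg
CL = 0.693 × Vd / t½ = 0.693 × 193.6 / 21 = 6.389 L/h
Infusion rate = CL × Css = 6.389 × 17 = 108.6 mg/h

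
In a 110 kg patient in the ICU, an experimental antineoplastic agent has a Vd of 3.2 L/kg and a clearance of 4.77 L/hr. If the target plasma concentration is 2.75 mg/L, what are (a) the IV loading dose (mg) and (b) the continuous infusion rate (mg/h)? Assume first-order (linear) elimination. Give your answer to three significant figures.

Total Vd = 3.2 × 110 = 352.0 L
Loading: fill Vd to C_target → 352.0 L × 2.75 mg/L = 968.0 mg
Maintenance: replace elimination → rate = CL × Css = 4.770 × 2.75 = 13.12 mg/h

(a) 968 mg; (b) 13.1 mg/h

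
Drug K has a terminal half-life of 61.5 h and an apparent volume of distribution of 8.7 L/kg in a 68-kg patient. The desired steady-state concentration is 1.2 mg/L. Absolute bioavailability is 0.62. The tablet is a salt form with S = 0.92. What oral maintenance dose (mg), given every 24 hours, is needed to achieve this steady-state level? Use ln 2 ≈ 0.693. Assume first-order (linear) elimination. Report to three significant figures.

337 mg

Vd(total) = 68 kg × 8.7 L/kg = 591.6 L
CL = ln 2 · Vd / t½ = 0.693 × 591.6 / 61.5 = 6.666 L/h
D = CL × Css × τ / F / S = 6.666 × 1.2 × 24 / 0.62 / 0.92 = 336.6 mg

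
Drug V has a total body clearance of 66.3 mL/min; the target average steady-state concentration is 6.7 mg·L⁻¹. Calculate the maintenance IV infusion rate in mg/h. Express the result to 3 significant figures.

26.7 mg/h

CL = 66.3 mL/min = 66.3 × 0.06 = 3.978 L/h
At steady state, infusion rate equals elimination rate: rate in = CL × Css.
Infusion rate = CL · Css = 3.978 L/h × 6.7 mg/L = 26.65 mg/h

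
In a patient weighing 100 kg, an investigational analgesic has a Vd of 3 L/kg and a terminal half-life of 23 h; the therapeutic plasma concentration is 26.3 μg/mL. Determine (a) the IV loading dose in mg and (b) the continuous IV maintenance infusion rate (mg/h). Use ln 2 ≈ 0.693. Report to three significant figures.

Vd(total) = 100 kg × 3 L/kg = 300.0 L
LD = Vd × C = 300.0 × 26.3 = 7890 mg
CL = 0.693 × Vd / t½ = 0.693 × 300.0 / 23 = 9.039 L/h
Infusion rate = CL × Css = 9.039 × 26.3 = 237.7 mg/h

(a) 7890 mg; (b) 238 mg/h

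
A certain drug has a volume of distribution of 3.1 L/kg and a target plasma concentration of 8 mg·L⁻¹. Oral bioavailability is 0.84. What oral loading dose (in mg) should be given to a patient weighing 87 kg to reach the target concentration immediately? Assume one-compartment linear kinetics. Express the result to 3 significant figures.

2570 mg

Vd(total) = 87 kg × 3.1 L/kg = 269.7 L
LD = Vd × C / F = 269.7 × 8.000 / 0.84 = 2569 mg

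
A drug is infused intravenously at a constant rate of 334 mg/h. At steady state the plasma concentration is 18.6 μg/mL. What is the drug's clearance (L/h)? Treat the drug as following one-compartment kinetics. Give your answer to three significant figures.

18.0 L/h

At steady state, infusion rate = CL × Css, so CL = rate / Css.
CL = 334 / 18.6 = 17.96 L/h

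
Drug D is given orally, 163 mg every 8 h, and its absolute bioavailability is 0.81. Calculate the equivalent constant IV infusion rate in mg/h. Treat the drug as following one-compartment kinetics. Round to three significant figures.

Equivalent systemic input: infusion rate = F·D/τ.
Rate = 0.81 × 163 / 8 = 16.50 mg/h

16.5 mg/h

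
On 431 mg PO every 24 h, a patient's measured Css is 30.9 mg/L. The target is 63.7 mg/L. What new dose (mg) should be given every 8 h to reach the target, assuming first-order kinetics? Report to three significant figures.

For first-order elimination, Css ∝ F·D/(CL·τ); F and CL are unchanged, so Css ∝ D/τ.
D₂ = D₁ × (Css,target / Css,current) × (τ₂/τ₁) = 431 × (63.7/30.9) × (8/24) = 296.2 mg

296 mg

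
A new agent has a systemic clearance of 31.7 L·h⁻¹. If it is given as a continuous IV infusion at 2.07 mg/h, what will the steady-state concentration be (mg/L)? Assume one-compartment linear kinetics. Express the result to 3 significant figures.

Css = rate / CL = 2.07 / 31.70 = 0.06530 mg/L

0.0653 mg/L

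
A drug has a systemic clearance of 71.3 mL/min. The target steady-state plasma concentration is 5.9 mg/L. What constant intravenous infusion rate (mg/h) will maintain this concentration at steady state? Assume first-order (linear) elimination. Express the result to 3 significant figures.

25.2 mg/h

CL = 71.3 mL/min × 60/1000 = 4.278 L/h
At steady state, infusion rate equals elimination rate: rate in = CL × Css.
R₀ = 4.278 × 5.9 = 25.24 mg/h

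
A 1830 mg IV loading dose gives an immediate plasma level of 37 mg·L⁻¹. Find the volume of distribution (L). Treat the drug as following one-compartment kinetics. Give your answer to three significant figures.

Immediately after an IV bolus, C₀ = Dose / Vd, so Vd = Dose / C₀.
Vd = 1830 / 37 = 49.46 L

49.5 L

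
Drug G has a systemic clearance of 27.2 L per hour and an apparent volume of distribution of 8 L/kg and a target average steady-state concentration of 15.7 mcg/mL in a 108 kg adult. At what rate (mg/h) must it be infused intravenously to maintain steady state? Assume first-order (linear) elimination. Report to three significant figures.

Rate = CL × Css = 27.20 × 15.7 = 427.0 mg/h

427 mg/h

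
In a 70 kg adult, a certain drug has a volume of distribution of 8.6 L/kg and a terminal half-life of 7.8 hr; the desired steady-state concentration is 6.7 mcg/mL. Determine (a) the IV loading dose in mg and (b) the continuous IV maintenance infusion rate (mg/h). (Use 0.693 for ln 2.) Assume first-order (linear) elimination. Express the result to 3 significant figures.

Vd(total) = 70 kg × 8.6 L/kg = 602.0 L
LD = Vd × C = 602.0 × 6.7 = 4033 mg
CL = 0.693 × Vd / t½ = 0.693 × 602.0 / 7.8 = 53.49 L/h
Infusion rate = CL × Css = 53.49 × 6.7 = 358.4 mg/h

(a) 4030 mg; (b) 358 mg/h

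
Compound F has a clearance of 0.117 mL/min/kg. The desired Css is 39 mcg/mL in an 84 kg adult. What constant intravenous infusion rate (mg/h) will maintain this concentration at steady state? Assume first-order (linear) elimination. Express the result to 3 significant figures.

23.0 mg/h

CL = 0.117 mL/min/kg × 84 kg = 9.828 mL/min = 9.828 × 60/1000 = 0.5897 L/h
R₀ = 0.5897 × 39 = 23.00 mg/h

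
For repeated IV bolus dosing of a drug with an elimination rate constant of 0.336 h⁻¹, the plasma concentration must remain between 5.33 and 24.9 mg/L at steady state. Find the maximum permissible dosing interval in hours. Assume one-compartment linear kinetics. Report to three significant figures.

4.59 h

Between IV bolus doses, concentration decays as C = C₀·e^(−kτ), so C_peak/C_trough = e^(kτ).
τ_max = ln(C_peak/C_trough) / k = ln(24.9/5.33) / 0.3360 = 1.542 / 0.3360 = 4.589 h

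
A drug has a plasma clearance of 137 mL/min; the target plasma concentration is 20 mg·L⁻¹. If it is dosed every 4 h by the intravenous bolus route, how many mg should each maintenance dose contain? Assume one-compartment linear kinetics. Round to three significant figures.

Convert clearance: 137 mL/min × 60 min/h ÷ 1000 mL/L = 8.220 L/h
D = CL × Css × τ = 8.220 × 20 × 4 = 657.6 mg

658 mg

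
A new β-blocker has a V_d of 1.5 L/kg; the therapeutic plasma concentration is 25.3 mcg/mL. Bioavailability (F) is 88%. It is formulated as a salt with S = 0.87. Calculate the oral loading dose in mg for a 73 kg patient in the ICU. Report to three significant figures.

Vd = 1.5 L/kg × 73 kg = 109.5 L
LD = Vd × C / F / S = 109.5 × 25.30 / 0.88 / 0.87 = 3619 mg

3620 mg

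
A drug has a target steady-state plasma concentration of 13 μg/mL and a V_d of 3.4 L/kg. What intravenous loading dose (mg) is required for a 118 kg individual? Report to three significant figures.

5220 mg

Total Vd = 3.4 × 118 = 401.2 L
LD = Vd × C = 401.2 × 13.00 = 5216 mg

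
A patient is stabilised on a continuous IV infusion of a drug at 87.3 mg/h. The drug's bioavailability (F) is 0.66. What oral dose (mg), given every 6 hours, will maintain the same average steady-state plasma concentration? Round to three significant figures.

794 mg

To maintain the same Css, the systemic dosing rate must be unchanged: F·D/τ = infusion rate.
D = rate × τ / F = 87.3 × 6 / 0.66 = 793.6 mg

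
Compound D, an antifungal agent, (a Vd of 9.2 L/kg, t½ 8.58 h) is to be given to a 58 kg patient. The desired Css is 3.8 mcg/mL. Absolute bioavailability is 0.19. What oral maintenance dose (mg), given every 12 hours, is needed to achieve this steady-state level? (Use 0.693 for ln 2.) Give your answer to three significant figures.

Vd(total) = 58 kg × 9.2 L/kg = 533.6 L
CL = 0.693 × Vd / t½ = 0.693 × 533.6 / 8.58 = 43.10 L/h
D = CL × Css × τ / F = 43.10 × 3.8 × 12 / 0.19 = 10340 mg

10300 mg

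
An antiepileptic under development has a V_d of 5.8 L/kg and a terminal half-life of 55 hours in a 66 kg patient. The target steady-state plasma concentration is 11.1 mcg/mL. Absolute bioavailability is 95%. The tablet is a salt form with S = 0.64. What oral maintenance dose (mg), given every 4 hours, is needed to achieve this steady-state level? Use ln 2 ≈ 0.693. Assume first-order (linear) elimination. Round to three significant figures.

Vd = 5.8 L/kg × 66 kg = 382.8 L
k = 0.693/55 = 0.01260 h⁻¹, so CL = k·Vd = 0.01260 × 382.8 = 4.823 L/h
D = CL × Css × τ / F / S = 4.823 × 11.1 × 4 / 0.95 / 0.64 = 352.2 mg

352 mg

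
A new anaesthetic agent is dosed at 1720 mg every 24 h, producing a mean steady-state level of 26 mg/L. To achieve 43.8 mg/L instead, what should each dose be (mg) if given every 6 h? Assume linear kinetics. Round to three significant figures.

724 mg

With linear kinetics, Css is proportional to dose rate (D/τ) at fixed clearance.
D₂ = D₁ × (Css,target / Css,current) × (τ₂/τ₁) = 1720 × (43.8/26) × (6/24) = 724.4 mg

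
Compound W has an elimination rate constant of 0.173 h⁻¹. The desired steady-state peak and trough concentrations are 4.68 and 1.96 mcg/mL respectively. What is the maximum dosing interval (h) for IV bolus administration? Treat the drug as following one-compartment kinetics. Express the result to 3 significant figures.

Between IV bolus doses, concentration decays as C = C₀·e^(−kτ), so C_peak/C_trough = e^(kτ).
τ_max = ln(C_peak/C_trough) / k = ln(4.68/1.96) / 0.1730 = 0.8704 / 0.1730 = 5.031 h

5.03 h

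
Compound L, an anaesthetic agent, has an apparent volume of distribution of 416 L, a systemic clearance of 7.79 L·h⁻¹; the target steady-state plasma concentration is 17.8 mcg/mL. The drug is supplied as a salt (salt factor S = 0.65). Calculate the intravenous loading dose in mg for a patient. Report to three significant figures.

LD is governed by Vd — clearance does not enter the loading-dose calculation.
LD = Vd × C / S = 416.0 × 17.80 / 0.65 = 11390 mg

11400 mg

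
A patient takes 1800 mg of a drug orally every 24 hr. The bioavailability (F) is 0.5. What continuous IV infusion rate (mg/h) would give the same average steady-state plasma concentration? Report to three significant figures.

Equivalent systemic input: infusion rate = F·D/τ.
Rate = 0.5 × 1800 / 24 = 37.50 mg/h

37.5 mg/h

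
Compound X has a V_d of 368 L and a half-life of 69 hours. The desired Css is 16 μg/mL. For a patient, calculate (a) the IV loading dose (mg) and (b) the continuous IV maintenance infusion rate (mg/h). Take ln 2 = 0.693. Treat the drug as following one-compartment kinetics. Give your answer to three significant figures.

(a) 5890 mg; (b) 59.1 mg/h

LD = Vd × C = 368.0 × 16 = 5888 mg
CL = 0.693 × Vd / t½ = 0.693 × 368.0 / 69 = 3.696 L/h
Infusion rate = CL × Css = 3.696 × 16 = 59.14 mg/h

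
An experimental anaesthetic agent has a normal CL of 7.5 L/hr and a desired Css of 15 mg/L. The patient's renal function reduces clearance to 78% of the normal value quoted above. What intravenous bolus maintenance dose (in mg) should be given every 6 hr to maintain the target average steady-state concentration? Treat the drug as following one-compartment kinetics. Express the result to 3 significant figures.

Patient clearance = 0.78 × 7.500 = 5.850 L/h
D = CL × Css × τ = 5.850 × 15 × 6 = 526.5 mg

527 mg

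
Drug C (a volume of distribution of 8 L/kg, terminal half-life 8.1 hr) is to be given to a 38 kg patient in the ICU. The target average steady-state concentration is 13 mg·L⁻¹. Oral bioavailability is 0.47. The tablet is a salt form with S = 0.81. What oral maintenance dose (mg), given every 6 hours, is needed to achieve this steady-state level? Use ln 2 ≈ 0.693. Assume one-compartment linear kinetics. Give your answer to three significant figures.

Vd(total) = 38 kg × 8 L/kg = 304.0 L
CL = 0.693 × Vd / t½ = 0.693 × 304.0 / 8.1 = 26.01 L/h
D = CL × Css × τ / F / S = 26.01 × 13 × 6 / 0.47 / 0.81 = 5329 mg

5330 mg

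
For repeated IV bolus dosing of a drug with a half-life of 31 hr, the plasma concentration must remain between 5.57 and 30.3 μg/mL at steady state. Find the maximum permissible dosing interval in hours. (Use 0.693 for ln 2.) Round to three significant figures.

75.8 h

k = 0.693 / t½ = 0.693 / 31 = 0.02235 h⁻¹
Between IV bolus doses, concentration decays as C = C₀·e^(−kτ), so C_peak/C_trough = e^(kτ).
τ_max = ln(C_peak/C_trough) / k = ln(30.3/5.57) / 0.02235 = 1.694 / 0.02235 = 75.79 h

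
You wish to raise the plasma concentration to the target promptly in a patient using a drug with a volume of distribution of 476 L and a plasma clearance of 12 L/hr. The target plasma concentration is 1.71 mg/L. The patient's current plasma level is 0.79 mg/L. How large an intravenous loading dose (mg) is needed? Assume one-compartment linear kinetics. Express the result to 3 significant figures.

Concentration deficit ΔC = 1.71 − 0.79 = 0.9200 mg/L
LD = Vd × ΔC = 476.0 × 0.9200 = 437.9 mg

438 mg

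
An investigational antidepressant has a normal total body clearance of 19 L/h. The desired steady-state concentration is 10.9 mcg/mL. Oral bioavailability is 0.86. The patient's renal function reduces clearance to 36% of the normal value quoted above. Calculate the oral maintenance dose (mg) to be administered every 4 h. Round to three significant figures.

Patient clearance = 0.36 × 19.00 = 6.840 L/h
D = CL × Css × τ / F = 6.840 × 10.9 × 4 / 0.86 = 346.8 mg

347 mg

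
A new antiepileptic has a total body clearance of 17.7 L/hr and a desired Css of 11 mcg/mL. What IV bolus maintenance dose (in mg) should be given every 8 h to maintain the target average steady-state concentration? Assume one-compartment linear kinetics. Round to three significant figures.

D = CL × Css × τ = 17.70 × 11 × 8 = 1558 mg

1560 mg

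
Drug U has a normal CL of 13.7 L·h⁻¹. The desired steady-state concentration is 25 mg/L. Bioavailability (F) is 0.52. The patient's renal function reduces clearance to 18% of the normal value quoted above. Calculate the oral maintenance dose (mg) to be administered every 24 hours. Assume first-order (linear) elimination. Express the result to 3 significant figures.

2850 mg

Patient clearance = 0.18 × 13.70 = 2.466 L/h
D = CL × Css × τ / F = 2.466 × 25 × 24 / 0.52 = 2845 mg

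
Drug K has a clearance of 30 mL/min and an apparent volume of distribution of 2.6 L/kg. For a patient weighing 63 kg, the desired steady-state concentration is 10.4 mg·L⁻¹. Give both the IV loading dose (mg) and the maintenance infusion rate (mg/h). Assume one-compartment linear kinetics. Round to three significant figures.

(a) 1700 mg; (b) 18.7 mg/h

Total Vd = 2.6 × 63 = 163.8 L
Loading dose = Vd × C = 163.8 × 10.4 = 1704 mg
CL = 30 mL/min = 30 × 0.06 = 1.800 L/h
Infusion rate = 1.800 L/h × 10.4 mg/L = 18.72 mg/h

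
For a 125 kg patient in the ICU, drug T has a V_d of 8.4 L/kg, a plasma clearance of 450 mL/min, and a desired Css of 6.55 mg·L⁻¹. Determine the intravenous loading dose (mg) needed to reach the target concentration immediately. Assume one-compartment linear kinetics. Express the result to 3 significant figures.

6880 mg

Vd(total) = 125 kg × 8.4 L/kg = 1050 L
LD = Vd × C = 1050 × 6.550 = 6878 mg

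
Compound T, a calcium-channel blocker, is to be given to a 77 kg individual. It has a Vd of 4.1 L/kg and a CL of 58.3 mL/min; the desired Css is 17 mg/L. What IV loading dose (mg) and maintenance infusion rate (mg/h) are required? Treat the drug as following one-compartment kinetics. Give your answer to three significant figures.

Total Vd = 4.1 × 77 = 315.7 L
LD = Vd · C_target = 315.7 × 17 = 5367 mg
CL = 58.3 mL/min = 58.3 × 0.06 = 3.498 L/h
Maintenance: replace elimination → rate = CL × Css = 3.498 × 17 = 59.47 mg/h

(a) 5370 mg; (b) 59.5 mg/h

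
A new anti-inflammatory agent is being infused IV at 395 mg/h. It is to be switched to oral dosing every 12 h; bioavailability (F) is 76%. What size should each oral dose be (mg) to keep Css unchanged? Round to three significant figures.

To maintain the same Css, the systemic dosing rate must be unchanged: F·D/τ = infusion rate.
D = rate × τ / F = 395 × 12 / 0.76 = 6237 mg

6240 mg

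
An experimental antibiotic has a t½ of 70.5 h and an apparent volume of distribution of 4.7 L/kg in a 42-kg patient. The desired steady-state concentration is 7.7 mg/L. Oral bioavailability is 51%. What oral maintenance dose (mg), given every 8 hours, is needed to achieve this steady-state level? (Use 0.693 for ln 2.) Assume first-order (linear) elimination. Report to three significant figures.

234 mg

Vd = 4.7 L/kg × 42 kg = 197.4 L
CL = ln 2 · Vd / t½ = 0.693 × 197.4 / 70.5 = 1.940 L/h
D = CL × Css × τ / F = 1.940 × 7.7 × 8 / 0.51 = 234.3 mg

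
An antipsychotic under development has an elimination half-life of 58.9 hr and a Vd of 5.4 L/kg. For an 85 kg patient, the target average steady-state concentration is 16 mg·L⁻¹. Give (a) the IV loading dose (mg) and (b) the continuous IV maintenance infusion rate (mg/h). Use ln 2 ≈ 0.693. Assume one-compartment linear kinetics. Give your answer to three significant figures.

(a) 7340 mg; (b) 86.4 mg/h

Vd(total) = 85 kg × 5.4 L/kg = 459.0 L
LD = Vd × C = 459.0 × 16 = 7344 mg
CL = 0.693 × Vd / t½ = 0.693 × 459.0 / 58.9 = 5.400 L/h
Infusion rate = CL × Css = 5.400 × 16 = 86.40 mg/h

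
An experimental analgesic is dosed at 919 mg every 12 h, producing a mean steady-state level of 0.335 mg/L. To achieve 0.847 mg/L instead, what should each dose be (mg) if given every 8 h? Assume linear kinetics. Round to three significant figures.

1550 mg

With linear kinetics, Css is proportional to dose rate (D/τ) at fixed clearance.
D₂ = D₁ × (Css,target / Css,current) × (τ₂/τ₁) = 919 × (0.847/0.335) × (8/12) = 1549 mg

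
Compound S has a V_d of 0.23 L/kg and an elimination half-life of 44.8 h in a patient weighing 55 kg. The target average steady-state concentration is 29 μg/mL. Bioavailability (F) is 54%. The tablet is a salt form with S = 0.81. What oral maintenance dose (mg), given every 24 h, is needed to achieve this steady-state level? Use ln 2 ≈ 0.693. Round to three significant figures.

311 mg

Vd = 0.23 L/kg × 55 kg = 12.65 L
k = 0.693/44.8 = 0.01547 h⁻¹, so CL = k·Vd = 0.01547 × 12.65 = 0.1957 L/h
D = CL × Css × τ / F / S = 0.1957 × 29 × 24 / 0.54 / 0.81 = 311.4 mg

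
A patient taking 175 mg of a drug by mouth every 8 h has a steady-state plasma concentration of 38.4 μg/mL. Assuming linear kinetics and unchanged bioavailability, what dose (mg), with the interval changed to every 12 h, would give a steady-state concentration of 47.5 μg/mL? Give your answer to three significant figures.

With linear kinetics, Css is proportional to dose rate (D/τ) at fixed clearance.
D₂ = D₁ × (Css,target / Css,current) × (τ₂/τ₁) = 175 × (47.5/38.4) × (12/8) = 324.7 mg

325 mg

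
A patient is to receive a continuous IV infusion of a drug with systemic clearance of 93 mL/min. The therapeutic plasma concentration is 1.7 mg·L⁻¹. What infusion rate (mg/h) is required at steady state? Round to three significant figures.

9.49 mg/h

CL = 93 mL/min × 60/1000 = 5.580 L/h
Infusion rate = CL · Css = 5.580 L/h × 1.7 mg/L = 9.486 mg/h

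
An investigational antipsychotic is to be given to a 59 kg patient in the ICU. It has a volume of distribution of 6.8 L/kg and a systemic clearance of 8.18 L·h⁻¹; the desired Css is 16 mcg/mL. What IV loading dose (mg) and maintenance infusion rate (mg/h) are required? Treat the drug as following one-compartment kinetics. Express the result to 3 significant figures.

Total Vd = 6.8 × 59 = 401.2 L
Loading dose = Vd × C = 401.2 × 16 = 6419 mg
Maintenance infusion rate = CL × Css = 8.180 × 16 = 130.9 mg/h

(a) 6420 mg; (b) 131 mg/h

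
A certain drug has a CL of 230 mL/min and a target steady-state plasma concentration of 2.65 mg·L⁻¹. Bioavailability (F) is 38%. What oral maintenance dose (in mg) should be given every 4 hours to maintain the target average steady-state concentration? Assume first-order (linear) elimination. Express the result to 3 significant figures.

385 mg

Convert clearance: 230 mL/min × 60 min/h ÷ 1000 mL/L = 13.80 L/h
D = CL × Css × τ / F = 13.80 × 2.65 × 4 / 0.38 = 384.9 mg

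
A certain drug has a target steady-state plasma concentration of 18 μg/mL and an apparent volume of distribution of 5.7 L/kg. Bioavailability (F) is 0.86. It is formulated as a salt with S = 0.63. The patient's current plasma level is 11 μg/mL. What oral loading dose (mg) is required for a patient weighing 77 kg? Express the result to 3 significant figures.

Total Vd = 5.7 × 77 = 438.9 L
Concentration deficit ΔC = 18 − 11 = 7.000 mg/L
LD = Vd × ΔC / F / S = 438.9 × 7.000 / 0.86 / 0.63 = 5671 mg

5670 mg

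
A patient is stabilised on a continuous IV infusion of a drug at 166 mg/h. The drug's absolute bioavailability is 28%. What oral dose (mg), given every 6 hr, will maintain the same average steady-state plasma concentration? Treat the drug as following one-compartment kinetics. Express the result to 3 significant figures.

To maintain the same Css, the systemic dosing rate must be unchanged: F·D/τ = infusion rate.
D = rate × τ / F = 166 × 6 / 0.28 = 3557 mg

3560 mg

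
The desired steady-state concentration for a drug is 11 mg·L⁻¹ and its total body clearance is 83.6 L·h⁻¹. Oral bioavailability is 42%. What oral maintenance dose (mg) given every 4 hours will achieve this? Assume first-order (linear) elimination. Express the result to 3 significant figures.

At steady state, dose per interval replaces the amount cleared in that interval: F·D/τ = CL·Css.
D = CL × Css × τ / F = 83.60 × 11 × 4 / 0.42 = 8758 mg

8760 mg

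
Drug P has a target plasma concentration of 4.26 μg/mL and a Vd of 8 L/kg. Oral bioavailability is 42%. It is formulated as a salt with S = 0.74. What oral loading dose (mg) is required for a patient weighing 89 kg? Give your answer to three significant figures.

9760 mg

Total Vd = 8 × 89 = 712.0 L
LD = Vd × C / F / S = 712.0 × 4.260 / 0.42 / 0.74 = 9759 mg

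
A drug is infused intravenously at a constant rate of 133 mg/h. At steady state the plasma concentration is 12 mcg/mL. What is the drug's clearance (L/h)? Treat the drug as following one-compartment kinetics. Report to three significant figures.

11.1 L/h

At steady state, infusion rate = CL × Css, so CL = rate / Css.
CL = 133 / 12 = 11.08 L/h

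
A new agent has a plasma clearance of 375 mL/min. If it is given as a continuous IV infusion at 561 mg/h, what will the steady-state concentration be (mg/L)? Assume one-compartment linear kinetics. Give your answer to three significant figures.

CL = 375 mL/min = 375 × 0.06 = 22.50 L/h
Css = rate / CL = 561 / 22.50 = 24.93 mg/L

24.9 mg/L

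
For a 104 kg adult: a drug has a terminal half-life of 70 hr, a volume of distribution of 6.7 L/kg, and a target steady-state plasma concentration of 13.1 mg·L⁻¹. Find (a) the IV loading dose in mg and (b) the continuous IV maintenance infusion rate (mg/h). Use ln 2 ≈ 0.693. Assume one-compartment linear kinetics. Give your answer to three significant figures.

(a) 9130 mg; (b) 90.4 mg/h

Vd = 6.7 L/kg × 104 kg = 696.8 L
LD = Vd × C = 696.8 × 13.1 = 9128 mg
CL = 0.693 × Vd / t½ = 0.693 × 696.8 / 70 = 6.898 L/h
Infusion rate = CL × Css = 6.898 × 13.1 = 90.36 mg/h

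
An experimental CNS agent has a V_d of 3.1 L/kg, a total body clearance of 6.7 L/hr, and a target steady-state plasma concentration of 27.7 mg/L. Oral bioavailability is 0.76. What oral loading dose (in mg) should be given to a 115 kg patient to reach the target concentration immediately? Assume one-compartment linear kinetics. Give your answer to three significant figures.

Vd = 3.1 L/kg × 115 kg = 356.5 L
LD = Vd × C / F = 356.5 × 27.70 / 0.76 = 12990 mg

13000 mg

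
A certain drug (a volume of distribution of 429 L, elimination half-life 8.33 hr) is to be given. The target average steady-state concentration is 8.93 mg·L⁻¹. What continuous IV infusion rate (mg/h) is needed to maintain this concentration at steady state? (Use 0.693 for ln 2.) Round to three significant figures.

CL = 0.693 × Vd / t½ = 0.693 × 429.0 / 8.33 = 35.69 L/h
Infusion rate = CL × Css = 35.69 × 8.93 = 318.7 mg/h

319 mg/h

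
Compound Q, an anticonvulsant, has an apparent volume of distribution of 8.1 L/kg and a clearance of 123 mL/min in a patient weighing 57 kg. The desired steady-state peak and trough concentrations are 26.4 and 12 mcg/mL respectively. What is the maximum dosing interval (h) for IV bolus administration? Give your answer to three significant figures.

49.3 h

Total Vd = 8.1 × 57 = 461.7 L
Convert clearance: 123 mL/min × 60 min/h ÷ 1000 mL/L = 7.380 L/h
k = CL / Vd = 7.380 / 461.7 = 0.01598 h⁻¹
Between IV bolus doses, concentration decays as C = C₀·e^(−kτ), so C_peak/C_trough = e^(kτ).
τ_max = ln(C_peak/C_trough) / k = ln(26.4/12) / 0.01598 = 0.7885 / 0.01598 = 49.34 h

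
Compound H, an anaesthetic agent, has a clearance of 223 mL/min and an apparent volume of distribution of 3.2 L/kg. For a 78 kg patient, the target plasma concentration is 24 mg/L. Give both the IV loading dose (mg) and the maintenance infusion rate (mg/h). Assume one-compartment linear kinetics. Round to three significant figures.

Vd = 3.2 L/kg × 78 kg = 249.6 L
LD = Vd · C_target = 249.6 × 24 = 5990 mg
Convert clearance: 223 mL/min × 60 min/h ÷ 1000 mL/L = 13.38 L/h
Maintenance: replace elimination → rate = CL × Css = 13.38 × 24 = 321.1 mg/h

(a) 5990 mg; (b) 321 mg/h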